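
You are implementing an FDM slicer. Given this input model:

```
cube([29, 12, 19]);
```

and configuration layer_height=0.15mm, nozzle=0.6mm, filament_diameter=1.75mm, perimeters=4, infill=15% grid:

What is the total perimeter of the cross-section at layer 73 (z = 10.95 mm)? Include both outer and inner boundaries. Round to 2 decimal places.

At z = 10.95 mm: the cube (footprint 29×12) is included at this height (perimeter 82.00 mm). Overall, the cross-section is a single solid region. Total boundary length (outer) = 82.00 mm.

82.00 mm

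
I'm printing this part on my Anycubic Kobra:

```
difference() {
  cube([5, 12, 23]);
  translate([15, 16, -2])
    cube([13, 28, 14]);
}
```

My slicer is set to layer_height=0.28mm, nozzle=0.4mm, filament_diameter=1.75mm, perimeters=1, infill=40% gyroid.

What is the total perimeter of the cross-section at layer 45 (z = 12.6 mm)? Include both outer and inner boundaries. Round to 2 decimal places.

At z = 12.6 mm: the cube is present — its section is the full 5×12 rectangle (perimeter 34.00 mm); the cube at (15, 16) does not reach this height (z outside [-2, 12]); Taking the first minus the rest: none of the subtracted shapes is present at this height, so the 5×12 cube is unchanged — boundary = 34.00 mm. Overall, the cross-section is a single solid region. Total boundary length (outer) = 34.00 mm.

34.00 mm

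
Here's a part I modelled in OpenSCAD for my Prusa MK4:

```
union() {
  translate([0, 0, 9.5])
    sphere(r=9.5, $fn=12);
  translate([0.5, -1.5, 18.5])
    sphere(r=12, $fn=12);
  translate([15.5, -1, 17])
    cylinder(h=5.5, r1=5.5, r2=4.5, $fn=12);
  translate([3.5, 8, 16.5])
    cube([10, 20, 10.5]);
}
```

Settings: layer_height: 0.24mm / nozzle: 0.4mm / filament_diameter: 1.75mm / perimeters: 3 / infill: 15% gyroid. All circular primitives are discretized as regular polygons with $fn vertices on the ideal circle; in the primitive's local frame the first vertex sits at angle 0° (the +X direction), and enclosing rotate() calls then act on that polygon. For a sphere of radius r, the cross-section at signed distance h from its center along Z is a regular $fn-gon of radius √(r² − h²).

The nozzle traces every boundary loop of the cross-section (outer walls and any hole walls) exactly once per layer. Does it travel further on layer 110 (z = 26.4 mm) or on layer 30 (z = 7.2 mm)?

Layer 110 (z = 26.4): the sphere is absent (|z−center|=16.900 > r=9.5); the r=12 sphere at (0.5, -1.5) contributes a regular 12-gon of circumradius √(12²−7.9²) = 9.033 (perimeter = 2·12·9.033·sin(180°/12) = 56.11 mm); the cone at (15.5, -1) does not reach this height (z outside [17, 22.5]); the cube at (3.5, 8) is present — its section is the full 10×20 rectangle (perimeter 60.00 mm); Taking the union: the 2 present regions are separate (no shared area or edge), so areas and boundary lengths simply add and each stays a separate island — boundary = 116.11 mm. So its perimeter = 116.11 mm. Layer 30 (z = 7.2): the sphere: section is a regular 12-gon, circumradius = √(r²−h²) = √(9.5²−2.3²) = 9.217 (perimeter = 2·12·9.217·sin(180°/12) = 57.26 mm); the r=12 sphere at (0.5, -1.5) slices to a regular 12-gon of circumradius 4.039 (√(r²−h²) with h=11.3 from center) (perimeter = 2·12·4.039·sin(180°/12) = 25.09 mm); the cone at (15.5, -1) is not intersected at this z (z outside [17, 22.5]); the cube at (3.5, 8) is absent (z outside [16.5, 27]); Combining (union): the r=12 sphere at (0.5, -1.5) lies entirely inside the r=9.5 sphere, so the union is just the r=9.5 sphere — boundary = 57.26 mm. So its perimeter = 57.26 mm. Layer 110 is larger (116.11 vs 57.26 mm).

layer 110 (z = 26.4 mm)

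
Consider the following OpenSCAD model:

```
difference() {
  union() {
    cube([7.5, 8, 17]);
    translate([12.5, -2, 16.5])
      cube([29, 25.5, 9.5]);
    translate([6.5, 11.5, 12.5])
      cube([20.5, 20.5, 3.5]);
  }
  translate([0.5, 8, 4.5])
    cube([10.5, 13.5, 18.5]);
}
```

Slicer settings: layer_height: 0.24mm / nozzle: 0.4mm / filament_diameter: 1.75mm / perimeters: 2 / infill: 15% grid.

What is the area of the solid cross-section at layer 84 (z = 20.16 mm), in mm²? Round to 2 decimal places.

At z = 20.16 mm: the cube does not reach this height (z outside [0, 17]); the cube at (12.5, -2) is present — its section is the full 29×25.5 rectangle (area 739.50 mm²); the cube at (6.5, 11.5) does not reach this height (z outside [12.5, 16]); Taking the union: only the 29×25.5 cube at (12.5, -2) is present, so the union is just that shape — area = 739.50 mm²; the cube at (0.5, 8) (footprint 10.5×13.5) is included at this height (area 141.75 mm²); Subtracting the remaining from the first: starting from that combined region (739.50 mm²), the 10.5×13.5 cube at (0.5, 8) misses the remaining region (no effect) — area = 739.50 mm². Overall, the cross-section is a single solid region. Net area = 739.50 mm².

739.50 mm²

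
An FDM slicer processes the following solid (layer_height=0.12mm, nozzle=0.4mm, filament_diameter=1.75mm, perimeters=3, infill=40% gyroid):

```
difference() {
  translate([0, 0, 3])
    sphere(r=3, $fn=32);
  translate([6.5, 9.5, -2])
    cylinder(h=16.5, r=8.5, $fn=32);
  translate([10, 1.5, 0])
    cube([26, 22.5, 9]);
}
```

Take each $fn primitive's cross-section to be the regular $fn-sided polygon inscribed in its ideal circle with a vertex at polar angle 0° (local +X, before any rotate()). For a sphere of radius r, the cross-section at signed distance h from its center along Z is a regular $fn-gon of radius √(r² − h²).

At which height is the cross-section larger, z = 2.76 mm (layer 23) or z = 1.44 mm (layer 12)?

Layer 23 (z = 2.76): the r=3 sphere slices to a regular 32-gon of circumradius 2.990 (√(r²−h²) with h=0.24 from center) (area = (32/2)·2.990²·sin(360°/32) = 27.91 mm²); the cylinder at (6.5, 9.5): section is a regular 32-gon, circumradius r=8.5 (area = (32/2)·8.500²·sin(360°/32) = 225.52 mm²); the cube at (10, 1.5) (footprint 26×22.5) is included at this height (area 585.00 mm²); Subtracting the remaining from the first: starting from the r=3 sphere (27.91 mm²), the r=8.5 cylinder at (6.5, 9.5) misses the remaining region (no effect); the 26×22.5 cube at (10, 1.5) misses the remaining region (no effect) — area = 27.91 mm². So its area = 27.91 mm². Layer 12 (z = 1.44): the r=3 sphere slices to a regular 32-gon of circumradius 2.562 (√(r²−h²) with h=1.56 from center) (area = (32/2)·2.562²·sin(360°/32) = 20.50 mm²); the r=8.5 cylinder at (6.5, 9.5) contributes a regular 32-gon of circumradius 8.5 (area = (32/2)·8.500²·sin(360°/32) = 225.52 mm²); the cube at (10, 1.5) (footprint 26×22.5) is included at this height (area 585.00 mm²); After the difference (first − rest): starting from the r=3 sphere (20.50 mm²), the r=8.5 cylinder at (6.5, 9.5) misses the remaining region (no effect); the 26×22.5 cube at (10, 1.5) misses the remaining region (no effect) — area = 20.50 mm². So its area = 20.50 mm². Layer 23 is larger (27.91 vs 20.50 mm²).

layer 23 (z = 2.76 mm)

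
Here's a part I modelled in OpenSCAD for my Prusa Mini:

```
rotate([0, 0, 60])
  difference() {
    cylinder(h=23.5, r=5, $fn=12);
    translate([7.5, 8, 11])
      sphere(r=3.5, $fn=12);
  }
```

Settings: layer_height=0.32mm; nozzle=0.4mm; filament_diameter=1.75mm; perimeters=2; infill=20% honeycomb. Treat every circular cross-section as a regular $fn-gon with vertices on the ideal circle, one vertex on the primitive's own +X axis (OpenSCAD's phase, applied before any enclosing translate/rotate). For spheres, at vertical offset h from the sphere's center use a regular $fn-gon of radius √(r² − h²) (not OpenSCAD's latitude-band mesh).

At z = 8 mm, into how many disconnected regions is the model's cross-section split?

1

At z = 8 mm: the r=5 cylinder gives a regular 12-gon of circumradius 5 (constant along its height); the sphere at (7.5, 8): section is a regular 12-gon, circumradius = √(r²−h²) = √(3.5²−3²) = 1.803; After the difference (first − rest): starting from the r=5 cylinder, the r=3.5 sphere at (7.5, 8) misses the remaining region (no effect) — 1 connected region; (whole slice rotated 60° about Z — lengths, areas and connectivity unchanged). The result has 1 disconnected region.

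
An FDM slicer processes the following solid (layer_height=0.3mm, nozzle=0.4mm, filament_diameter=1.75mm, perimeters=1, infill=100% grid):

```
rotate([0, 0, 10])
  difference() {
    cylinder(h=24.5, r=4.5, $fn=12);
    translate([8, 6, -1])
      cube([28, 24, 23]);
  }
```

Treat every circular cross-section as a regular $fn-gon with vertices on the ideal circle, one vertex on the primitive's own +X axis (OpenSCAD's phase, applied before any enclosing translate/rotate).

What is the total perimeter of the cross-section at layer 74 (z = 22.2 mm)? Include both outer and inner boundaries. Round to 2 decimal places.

27.95 mm

At z = 22.2 mm: the r=4.5 cylinder gives a regular 12-gon of circumradius 4.5 (constant along its height) (perimeter = 2·12·4.500·sin(180°/12) = 27.95 mm); the cube at (8, 6) does not reach this height (z outside [-1, 22]); Subtracting the remaining from the first: none of the subtracted shapes is present at this height, so the r=4.5 cylinder is unchanged — boundary = 27.95 mm; (whole slice rotated 10° about Z — lengths, areas and connectivity unchanged). Overall, the cross-section is a single solid region. Total boundary length (outer) = 27.95 mm.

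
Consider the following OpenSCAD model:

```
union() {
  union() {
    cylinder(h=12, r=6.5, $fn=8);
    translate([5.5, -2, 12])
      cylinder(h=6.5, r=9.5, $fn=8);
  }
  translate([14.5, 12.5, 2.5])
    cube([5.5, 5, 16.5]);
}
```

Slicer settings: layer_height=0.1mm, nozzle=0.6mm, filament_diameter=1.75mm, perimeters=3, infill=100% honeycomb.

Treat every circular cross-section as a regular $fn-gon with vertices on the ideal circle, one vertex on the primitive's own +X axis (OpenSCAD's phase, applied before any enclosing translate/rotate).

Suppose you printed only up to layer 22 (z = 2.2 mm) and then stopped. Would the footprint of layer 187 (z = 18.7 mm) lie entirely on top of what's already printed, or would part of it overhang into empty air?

part overhangs

Compare the two slices. At z = 2.2: the cylinder: section is a regular 8-gon, circumradius r=6.5 (area = (8/2)·6.500²·sin(360°/8) = 119.50 mm²); the cylinder at (5.5, -2) is not intersected at this z (z outside [12, 18.5]); Taking the union: only the r=6.5 cylinder is present, so the union is just that shape — area = 119.50 mm²; the cube at (14.5, 12.5) is absent (z outside [2.5, 19]); Combining (union): only the result so far is present, so the union is just that shape — area = 119.50 mm². At z = 18.7: the cylinder is absent (z outside [0, 12]); the cylinder at (5.5, -2) is not intersected at this z (z outside [12, 18.5]); Combining (union): nothing is present at this height; the cube at (14.5, 12.5) is present — its section is the full 5.5×5 rectangle (area 27.50 mm²); Taking the union: only the 5.5×5 cube at (14.5, 12.5) is present, so the union is just that shape — area = 27.50 mm². Checking containment: at z = 18.7 the cross-section extends beyond the z = 2.2 cross-section by about 27.50 mm².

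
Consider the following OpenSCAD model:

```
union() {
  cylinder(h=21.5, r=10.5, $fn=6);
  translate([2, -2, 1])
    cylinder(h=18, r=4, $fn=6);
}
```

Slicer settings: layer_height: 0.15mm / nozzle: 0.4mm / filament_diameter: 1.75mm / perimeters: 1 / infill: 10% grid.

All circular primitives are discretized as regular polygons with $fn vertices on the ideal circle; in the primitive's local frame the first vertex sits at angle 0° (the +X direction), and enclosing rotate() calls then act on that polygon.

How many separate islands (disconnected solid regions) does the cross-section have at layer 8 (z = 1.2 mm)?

1

At z = 1.2 mm: the r=10.5 cylinder gives a regular 6-gon of circumradius 10.5 (constant along its height); the r=4 cylinder at (2, -2) contributes a regular 6-gon of circumradius 4; Taking the union: the r=4 cylinder at (2, -2) lies entirely inside the r=10.5 cylinder, so the union is just the r=10.5 cylinder — 1 connected region. Overall, the cross-section is a single solid region. Island count = 1.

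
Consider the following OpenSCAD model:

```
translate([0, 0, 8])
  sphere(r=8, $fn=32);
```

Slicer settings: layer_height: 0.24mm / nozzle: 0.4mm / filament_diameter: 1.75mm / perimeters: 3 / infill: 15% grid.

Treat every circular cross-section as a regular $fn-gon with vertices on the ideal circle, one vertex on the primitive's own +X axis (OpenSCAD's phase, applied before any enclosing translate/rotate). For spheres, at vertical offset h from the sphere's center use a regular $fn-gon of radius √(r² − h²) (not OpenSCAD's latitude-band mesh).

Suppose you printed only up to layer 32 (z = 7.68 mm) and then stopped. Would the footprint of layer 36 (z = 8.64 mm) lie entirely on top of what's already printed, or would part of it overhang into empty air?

entirely on top

Compare the two slices. At z = 7.68: the r=8 sphere slices to a regular 32-gon of circumradius 7.994 (√(r²−h²) with h=0.32 from center) (area = (32/2)·7.994²·sin(360°/32) = 199.45 mm²). At z = 8.64: the r=8 sphere slices to a regular 32-gon of circumradius 7.974 (√(r²−h²) with h=0.64 from center) (area = (32/2)·7.974²·sin(360°/32) = 198.49 mm²). Checking containment: the cross-section at z = 8.64 is a subset of the cross-section at z = 7.68.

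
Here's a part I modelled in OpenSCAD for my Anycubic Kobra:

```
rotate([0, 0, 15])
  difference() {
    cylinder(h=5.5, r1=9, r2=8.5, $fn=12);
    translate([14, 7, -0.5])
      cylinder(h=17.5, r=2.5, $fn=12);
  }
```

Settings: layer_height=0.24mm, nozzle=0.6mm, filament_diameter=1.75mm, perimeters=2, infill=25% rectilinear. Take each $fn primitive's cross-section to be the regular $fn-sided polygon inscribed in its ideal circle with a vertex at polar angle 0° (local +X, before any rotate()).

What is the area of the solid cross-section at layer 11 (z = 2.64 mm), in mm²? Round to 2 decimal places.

At z = 2.64 mm: the cone: at t=0.480 of its height the radius interpolates to r₁+(r₂−r₁)t = 8.760, giving a regular 12-gon of that circumradius (area = (12/2)·8.760²·sin(360°/12) = 230.21 mm²); the cylinder at (14, 7): section is a regular 12-gon, circumradius r=2.5 (area = (12/2)·2.500²·sin(360°/12) = 18.75 mm²); Subtracting the remaining from the first: starting from the cone (230.21 mm²), the r=2.5 cylinder at (14, 7) misses the remaining region (no effect) — area = 230.21 mm²; (whole slice rotated 15° about Z — lengths, areas and connectivity unchanged). Overall, the cross-section is a single solid region. Net area = 230.21 mm².

230.21 mm²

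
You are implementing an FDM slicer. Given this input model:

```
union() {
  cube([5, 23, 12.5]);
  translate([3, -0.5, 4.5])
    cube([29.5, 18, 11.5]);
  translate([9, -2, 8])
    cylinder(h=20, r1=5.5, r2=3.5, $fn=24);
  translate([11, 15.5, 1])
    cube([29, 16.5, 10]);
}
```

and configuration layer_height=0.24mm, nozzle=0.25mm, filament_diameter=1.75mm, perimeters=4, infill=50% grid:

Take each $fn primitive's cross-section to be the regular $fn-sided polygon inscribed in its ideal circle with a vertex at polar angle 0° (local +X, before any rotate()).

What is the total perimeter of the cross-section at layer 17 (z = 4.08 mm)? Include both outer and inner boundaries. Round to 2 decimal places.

147.00 mm

At z = 4.08 mm: the cube (footprint 5×23) is included at this height (perimeter 56.00 mm); the cube at (3, -0.5) is absent (z outside [4.5, 16]); the cone at (9, -2) does not reach this height (z outside [8, 28]); the cube at (11, 15.5) is present — its section is the full 29×16.5 rectangle (perimeter 91.00 mm); Taking the union: the 2 present regions are separate (no shared area or edge), so areas and boundary lengths simply add and each stays a separate island — boundary = 147.00 mm. Overall, the cross-section has 2 separate islands. Total boundary length (outer) = 147.00 mm.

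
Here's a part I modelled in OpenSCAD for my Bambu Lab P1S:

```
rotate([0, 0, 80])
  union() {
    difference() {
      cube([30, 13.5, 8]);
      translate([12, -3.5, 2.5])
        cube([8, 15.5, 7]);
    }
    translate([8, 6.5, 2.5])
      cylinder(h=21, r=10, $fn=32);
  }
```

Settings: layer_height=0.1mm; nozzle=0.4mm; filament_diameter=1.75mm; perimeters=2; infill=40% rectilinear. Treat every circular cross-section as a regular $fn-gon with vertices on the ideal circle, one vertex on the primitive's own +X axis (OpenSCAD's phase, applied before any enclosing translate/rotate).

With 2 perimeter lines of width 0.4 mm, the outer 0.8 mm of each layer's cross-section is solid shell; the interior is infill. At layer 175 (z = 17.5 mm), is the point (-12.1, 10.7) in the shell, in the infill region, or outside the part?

At z = 17.5 mm: the cube is absent (z outside [0, 8]); the cube at (12, -3.5) is absent (z outside [2.5, 9.5]); Subtracting the remaining from the first: the first operand is absent here, so nothing remains; the cylinder at (8, 6.5): section is a regular 32-gon, circumradius r=10; Merging all regions: only the r=10 cylinder at (8, 6.5) is present, so the union is just that shape — 1 connected region; (rotated 80° about Z; rotation is an isometry so areas/perimeters/island counts are preserved). Overall, the cross-section is a single solid region. Undo the 80° rotation: the query point maps to (8.436, 13.774) in the un-rotated model frame. The nearest boundary edge runs (9.95, 16.31)→(8.00, 16.50); distance from the point to it = 2.67 mm. The point is inside the cross-section and 2.67 mm from the nearest boundary — more than the 0.8 mm shell width (2 × 0.4), so it's in the infill interior.

infill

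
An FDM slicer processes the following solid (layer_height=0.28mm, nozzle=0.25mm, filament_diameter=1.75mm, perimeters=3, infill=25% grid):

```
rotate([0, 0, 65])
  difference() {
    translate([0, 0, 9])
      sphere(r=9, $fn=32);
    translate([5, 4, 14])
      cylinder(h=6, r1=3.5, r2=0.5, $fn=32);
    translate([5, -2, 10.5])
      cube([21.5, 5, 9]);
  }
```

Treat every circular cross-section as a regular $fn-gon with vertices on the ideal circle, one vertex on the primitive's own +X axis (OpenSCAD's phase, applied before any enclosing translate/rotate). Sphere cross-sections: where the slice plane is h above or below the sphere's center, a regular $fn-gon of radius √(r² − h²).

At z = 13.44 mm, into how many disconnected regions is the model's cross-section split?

1

At z = 13.44 mm: the sphere: section is a regular 32-gon, circumradius = √(r²−h²) = √(9²−4.44²) = 7.829; the cone at (5, 4) is absent (z outside [14, 20]); the cube at (5, -2) (footprint 21.5×5) is included at this height; After the difference (first − rest): starting from the r=9 sphere, the 21.5×5 cube at (5, -2) partially overlaps it — only the 13.26 mm² overlap (of its 107.50 mm²) is removed, clipping the outline — 1 connected region; (whole slice rotated 65° about Z — lengths, areas and connectivity unchanged). The result has 1 disconnected region.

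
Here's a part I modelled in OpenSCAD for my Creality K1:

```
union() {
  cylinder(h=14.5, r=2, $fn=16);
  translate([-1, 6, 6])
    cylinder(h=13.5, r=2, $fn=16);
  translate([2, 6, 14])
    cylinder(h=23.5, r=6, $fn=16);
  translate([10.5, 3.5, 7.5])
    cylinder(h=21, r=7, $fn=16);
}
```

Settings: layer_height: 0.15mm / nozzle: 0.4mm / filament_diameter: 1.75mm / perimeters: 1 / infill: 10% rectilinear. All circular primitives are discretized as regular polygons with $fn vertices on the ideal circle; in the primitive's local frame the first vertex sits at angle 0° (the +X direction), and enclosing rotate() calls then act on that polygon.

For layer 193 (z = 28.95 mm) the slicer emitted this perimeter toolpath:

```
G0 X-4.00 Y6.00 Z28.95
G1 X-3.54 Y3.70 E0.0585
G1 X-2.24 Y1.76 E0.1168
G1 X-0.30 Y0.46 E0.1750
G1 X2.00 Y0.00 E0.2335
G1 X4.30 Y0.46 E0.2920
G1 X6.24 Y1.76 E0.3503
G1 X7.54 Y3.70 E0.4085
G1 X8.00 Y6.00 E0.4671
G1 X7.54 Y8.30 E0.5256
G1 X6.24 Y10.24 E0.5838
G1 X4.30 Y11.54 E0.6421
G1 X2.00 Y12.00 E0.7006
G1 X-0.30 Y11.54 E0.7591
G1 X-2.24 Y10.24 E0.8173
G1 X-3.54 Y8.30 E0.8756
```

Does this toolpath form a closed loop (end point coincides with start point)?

no

Start point (G0): (-4.00, 6.00). End point (last G1): the path does not return to the start — open.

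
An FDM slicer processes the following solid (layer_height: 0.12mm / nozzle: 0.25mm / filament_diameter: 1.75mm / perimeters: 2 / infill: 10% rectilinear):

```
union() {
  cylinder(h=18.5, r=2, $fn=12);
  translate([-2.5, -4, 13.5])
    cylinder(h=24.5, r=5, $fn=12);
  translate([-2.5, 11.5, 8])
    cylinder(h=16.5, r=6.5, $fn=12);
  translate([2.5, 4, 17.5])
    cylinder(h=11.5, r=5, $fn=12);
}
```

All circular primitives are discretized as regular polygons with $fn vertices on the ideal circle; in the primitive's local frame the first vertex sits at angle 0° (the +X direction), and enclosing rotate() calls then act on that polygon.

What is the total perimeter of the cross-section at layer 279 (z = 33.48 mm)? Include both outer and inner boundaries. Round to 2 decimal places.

31.06 mm

At z = 33.48 mm: the cylinder is absent (z outside [0, 18.5]); the cylinder at (-2.5, -4): section is a regular 12-gon, circumradius r=5 (perimeter = 2·12·5.000·sin(180°/12) = 31.06 mm); the cylinder at (-2.5, 11.5) is absent (z outside [8, 24.5]); the cylinder at (2.5, 4) is absent (z outside [17.5, 29]); Merging all regions: only the r=5 cylinder at (-2.5, -4) is present, so the union is just that shape — boundary = 31.06 mm. Overall, the cross-section is a single solid region. Total boundary length (outer) = 31.06 mm.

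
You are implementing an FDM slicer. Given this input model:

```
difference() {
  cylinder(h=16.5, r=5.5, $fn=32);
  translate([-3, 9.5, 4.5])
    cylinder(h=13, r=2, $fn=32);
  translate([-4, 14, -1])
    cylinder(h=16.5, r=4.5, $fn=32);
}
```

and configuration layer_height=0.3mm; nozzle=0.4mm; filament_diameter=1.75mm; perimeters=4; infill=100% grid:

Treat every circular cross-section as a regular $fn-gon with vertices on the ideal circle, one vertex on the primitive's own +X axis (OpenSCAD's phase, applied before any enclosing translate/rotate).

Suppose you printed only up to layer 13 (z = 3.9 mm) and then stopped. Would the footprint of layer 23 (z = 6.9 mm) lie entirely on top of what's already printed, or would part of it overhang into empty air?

Compare the two slices. At z = 3.9: the r=5.5 cylinder contributes a regular 32-gon of circumradius 5.5 (area = (32/2)·5.500²·sin(360°/32) = 94.42 mm²); the cylinder at (-3, 9.5) does not reach this height (z outside [4.5, 17.5]); the r=4.5 cylinder at (-4, 14) contributes a regular 32-gon of circumradius 4.5 (area = (32/2)·4.500²·sin(360°/32) = 63.21 mm²); Subtracting the remaining from the first: starting from the r=5.5 cylinder (94.42 mm²), the r=4.5 cylinder at (-4, 14) misses the remaining region (no effect) — area = 94.42 mm². At z = 6.9: the r=5.5 cylinder gives a regular 32-gon of circumradius 5.5 (constant along its height) (area = (32/2)·5.500²·sin(360°/32) = 94.42 mm²); the r=2 cylinder at (-3, 9.5) gives a regular 32-gon of circumradius 2 (constant along its height) (area = (32/2)·2.000²·sin(360°/32) = 12.49 mm²); the r=4.5 cylinder at (-4, 14) contributes a regular 32-gon of circumradius 4.5 (area = (32/2)·4.500²·sin(360°/32) = 63.21 mm²); Subtracting the remaining from the first: starting from the r=5.5 cylinder (94.42 mm²), the r=2 cylinder at (-3, 9.5) misses the remaining region (no effect); the r=4.5 cylinder at (-4, 14) misses the remaining region (no effect) — area = 94.42 mm². Checking containment: the cross-section at z = 6.9 is a subset of the cross-section at z = 3.9.

entirely on top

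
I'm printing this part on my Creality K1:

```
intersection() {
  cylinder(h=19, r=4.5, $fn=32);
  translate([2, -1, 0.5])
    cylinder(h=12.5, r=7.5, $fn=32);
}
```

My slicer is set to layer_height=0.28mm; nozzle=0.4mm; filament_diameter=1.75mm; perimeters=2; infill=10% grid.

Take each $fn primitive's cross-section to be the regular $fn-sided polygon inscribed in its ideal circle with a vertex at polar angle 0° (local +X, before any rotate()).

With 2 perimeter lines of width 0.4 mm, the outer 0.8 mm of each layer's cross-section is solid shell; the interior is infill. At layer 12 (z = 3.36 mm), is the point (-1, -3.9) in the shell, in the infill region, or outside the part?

At z = 3.36 mm: the r=4.5 cylinder gives a regular 32-gon of circumradius 4.5 (constant along its height); the cylinder at (2, -1): section is a regular 32-gon, circumradius r=7.5; Keeping only the common overlap: the r=4.5 cylinder lies inside the r=7.5 cylinder at (2, -1), so it is kept whole — 1 connected region. Overall, the cross-section is a single solid region. The nearest boundary edge runs (-0.88, -4.41)→(-1.72, -4.16); distance from the point to it = 0.46 mm. The point is inside the cross-section, 0.46 mm from the nearest boundary — within the 0.8 mm shell band (2 × 0.4).

shell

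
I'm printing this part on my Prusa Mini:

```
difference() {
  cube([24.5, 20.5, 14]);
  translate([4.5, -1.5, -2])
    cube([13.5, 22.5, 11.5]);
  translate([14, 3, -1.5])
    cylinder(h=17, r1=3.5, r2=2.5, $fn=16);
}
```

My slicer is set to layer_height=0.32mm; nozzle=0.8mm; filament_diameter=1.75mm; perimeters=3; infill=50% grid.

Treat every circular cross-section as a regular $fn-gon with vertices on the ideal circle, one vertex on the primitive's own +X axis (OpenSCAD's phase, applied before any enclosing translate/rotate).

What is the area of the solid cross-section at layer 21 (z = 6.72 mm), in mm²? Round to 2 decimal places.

225.50 mm²

At z = 6.72 mm: the cube is present — its section is the full 24.5×20.5 rectangle (area 502.25 mm²); the 13.5×22.5 cube at (4.5, -1.5) contributes its full rectangle (area 303.75 mm²); the cone at (14, 3) (r1=3.5→r2=2.5) has section circumradius 3.016 here — a regular 16-gon (area = (16/2)·3.016²·sin(360°/16) = 27.86 mm²); Taking the first minus the rest: starting from the 24.5×20.5 cube (502.25 mm²), the 13.5×22.5 cube at (4.5, -1.5) partially overlaps it — only the 276.75 mm² overlap (of its 303.75 mm²) is removed, clipping the outline; the cone at (14, 3) misses the remaining region (no effect) — area = 225.50 mm². Overall, the cross-section has 2 separate islands. Net area = 225.50 mm².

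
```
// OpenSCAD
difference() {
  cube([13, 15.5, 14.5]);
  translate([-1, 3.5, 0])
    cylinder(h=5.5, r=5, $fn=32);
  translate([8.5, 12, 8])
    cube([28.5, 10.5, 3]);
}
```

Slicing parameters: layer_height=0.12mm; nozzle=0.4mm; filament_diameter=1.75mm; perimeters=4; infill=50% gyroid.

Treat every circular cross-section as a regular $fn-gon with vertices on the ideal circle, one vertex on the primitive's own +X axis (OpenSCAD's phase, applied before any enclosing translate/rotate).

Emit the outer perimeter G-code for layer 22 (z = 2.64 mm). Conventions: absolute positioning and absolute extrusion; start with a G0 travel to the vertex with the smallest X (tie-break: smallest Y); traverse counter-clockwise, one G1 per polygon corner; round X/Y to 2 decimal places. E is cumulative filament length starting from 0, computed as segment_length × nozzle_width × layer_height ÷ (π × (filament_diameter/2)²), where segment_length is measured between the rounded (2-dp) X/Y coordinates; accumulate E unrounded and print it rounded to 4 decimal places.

G0 X0.00 Y8.40 Z2.64
G1 X0.91 Y8.12 E0.0190
G1 X1.78 Y7.66 E0.0386
G1 X2.54 Y7.04 E0.0582
G1 X3.16 Y6.28 E0.0778
G1 X3.62 Y5.41 E0.0974
G1 X3.90 Y4.48 E0.1168
G1 X4.00 Y3.50 E0.1365
G1 X3.90 Y2.52 E0.1561
G1 X3.62 Y1.59 E0.1755
G1 X3.16 Y0.72 E0.1951
G1 X2.56 Y0.00 E0.2138
G1 X13.00 Y0.00 E0.4222
G1 X13.00 Y15.50 E0.7315
G1 X0.00 Y15.50 E0.9909
G1 X0.00 Y8.40 E1.1326

At z = 2.64 mm: the cube (footprint 13×15.5) is included at this height; the r=5 cylinder at (-1, 3.5) contributes a regular 32-gon of circumradius 5; the cube at (8.5, 12) is not intersected at this z (z outside [8, 11]); Subtracting the remaining from the first: starting from the 13×15.5 cube, the r=5 cylinder at (-1, 3.5) partially overlaps it — only the 26.94 mm² overlap (of its 78.04 mm²) is removed, clipping the outline — 1 connected region. The outline is a single polygon with 15 vertices. Extrusion per mm of travel: 0.4 × 0.12 / (π × 0.875²) = 0.019956. Accumulating E over each segment gives final E = 1.1326.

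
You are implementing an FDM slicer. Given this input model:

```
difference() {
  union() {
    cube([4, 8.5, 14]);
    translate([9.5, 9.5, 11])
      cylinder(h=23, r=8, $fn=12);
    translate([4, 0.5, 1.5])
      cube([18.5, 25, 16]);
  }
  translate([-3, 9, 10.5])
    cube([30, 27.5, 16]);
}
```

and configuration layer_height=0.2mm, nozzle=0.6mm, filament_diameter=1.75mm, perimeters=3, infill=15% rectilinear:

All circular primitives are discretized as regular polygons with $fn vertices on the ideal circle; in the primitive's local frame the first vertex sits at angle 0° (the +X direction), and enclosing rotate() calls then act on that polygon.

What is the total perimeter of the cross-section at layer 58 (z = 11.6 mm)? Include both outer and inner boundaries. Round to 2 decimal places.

63.15 mm

At z = 11.6 mm: the cube is present — its section is the full 4×8.5 rectangle (perimeter 25.00 mm); the r=8 cylinder at (9.5, 9.5) contributes a regular 12-gon of circumradius 8 (perimeter = 2·12·8.000·sin(180°/12) = 49.69 mm); the cube at (4, 0.5) is present — its section is the full 18.5×25 rectangle (perimeter 87.00 mm); Taking the union: the regions partially overlap (shared area 180.76 mm²), so the edge portions inside another operand are dropped and the merged outline is re-measured after clipping — boundary = 94.54 mm; the cube at (-3, 9) is present — its section is the full 30×27.5 rectangle (perimeter 115.00 mm); Taking the first minus the rest: starting from the result so far, the 30×27.5 cube at (-3, 9) partially overlaps it — only the 315.34 mm² overlap (of its 825.00 mm²) is removed, clipping the outline — boundary = 63.15 mm. Overall, the cross-section is a single solid region. Total boundary length (outer) = 63.15 mm.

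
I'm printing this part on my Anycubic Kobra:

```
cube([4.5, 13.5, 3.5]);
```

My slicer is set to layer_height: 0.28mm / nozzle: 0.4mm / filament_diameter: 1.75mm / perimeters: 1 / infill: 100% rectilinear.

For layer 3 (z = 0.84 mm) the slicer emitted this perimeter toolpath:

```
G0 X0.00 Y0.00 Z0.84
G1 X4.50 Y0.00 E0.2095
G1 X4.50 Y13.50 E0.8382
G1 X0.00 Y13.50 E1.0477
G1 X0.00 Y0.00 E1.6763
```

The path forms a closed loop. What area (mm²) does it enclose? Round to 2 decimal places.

Apply the shoelace formula to the sequence of (X, Y) vertices; enclosed area = 60.75 mm².

60.75 mm²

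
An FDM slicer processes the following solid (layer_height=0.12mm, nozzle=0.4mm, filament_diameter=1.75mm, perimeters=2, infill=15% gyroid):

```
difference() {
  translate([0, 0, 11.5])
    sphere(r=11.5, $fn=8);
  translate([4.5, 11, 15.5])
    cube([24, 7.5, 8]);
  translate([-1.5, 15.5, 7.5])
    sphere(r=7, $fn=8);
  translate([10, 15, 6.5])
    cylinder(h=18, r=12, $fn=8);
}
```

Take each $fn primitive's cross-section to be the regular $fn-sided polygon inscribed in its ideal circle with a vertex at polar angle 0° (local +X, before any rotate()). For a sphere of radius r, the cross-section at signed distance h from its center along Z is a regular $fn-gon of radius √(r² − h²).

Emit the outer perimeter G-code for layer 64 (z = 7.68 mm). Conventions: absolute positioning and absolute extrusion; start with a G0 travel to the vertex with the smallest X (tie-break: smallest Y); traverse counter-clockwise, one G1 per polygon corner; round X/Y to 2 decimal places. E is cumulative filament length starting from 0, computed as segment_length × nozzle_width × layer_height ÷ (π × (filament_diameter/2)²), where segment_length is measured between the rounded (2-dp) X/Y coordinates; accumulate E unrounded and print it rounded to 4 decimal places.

G0 X-10.85 Y0.00 Z7.68
G1 X-7.67 Y-7.67 E0.1657
G1 X0.00 Y-10.85 E0.3314
G1 X7.67 Y-7.67 E0.4971
G1 X10.85 Y0.00 E0.6628
G1 X9.52 Y3.20 E0.7319
G1 X1.51 Y6.51 E0.9049
G1 X0.37 Y9.28 E0.9647
G1 X-1.50 Y8.50 E1.0051
G1 X-3.58 Y9.36 E1.0500
G1 X-7.67 Y7.67 E1.1383
G1 X-10.85 Y0.00 E1.3040

At z = 7.68 mm: the sphere: section is a regular 8-gon, circumradius = √(r²−h²) = √(11.5²−3.82²) = 10.847; the cube at (4.5, 11) is not intersected at this z (z outside [15.5, 23.5]); the sphere at (-1.5, 15.5): section is a regular 8-gon, circumradius = √(r²−h²) = √(7²−0.18²) = 6.998; the cylinder at (10, 15): section is a regular 8-gon, circumradius r=12; Subtracting the remaining from the first: starting from the r=11.5 sphere, the r=7 sphere at (-1.5, 15.5) partially overlaps it — only the 6.17 mm² overlap (of its 138.50 mm²) is removed, clipping the outline; the r=12 cylinder at (10, 15) partially overlaps it — only the 27.96 mm² overlap (of its 407.29 mm²) is removed, clipping the outline — 1 connected region. The outline is a single polygon with 11 vertices. Extrusion per mm of travel: 0.4 × 0.12 / (π × 0.875²) = 0.019956. Accumulating E over each segment gives final E = 1.3040.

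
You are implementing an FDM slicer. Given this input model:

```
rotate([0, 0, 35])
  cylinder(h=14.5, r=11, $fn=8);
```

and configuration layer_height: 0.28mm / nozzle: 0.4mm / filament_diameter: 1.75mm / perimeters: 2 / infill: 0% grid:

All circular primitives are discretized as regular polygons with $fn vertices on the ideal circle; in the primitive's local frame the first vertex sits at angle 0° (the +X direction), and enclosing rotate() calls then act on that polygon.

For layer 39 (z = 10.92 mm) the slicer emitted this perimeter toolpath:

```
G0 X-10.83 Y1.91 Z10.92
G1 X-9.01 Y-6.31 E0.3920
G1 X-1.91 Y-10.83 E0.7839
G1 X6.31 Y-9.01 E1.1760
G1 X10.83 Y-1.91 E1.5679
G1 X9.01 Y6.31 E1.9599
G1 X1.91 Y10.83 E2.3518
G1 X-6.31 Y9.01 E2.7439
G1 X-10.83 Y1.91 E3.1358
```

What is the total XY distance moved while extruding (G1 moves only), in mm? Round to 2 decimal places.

Sum the Euclidean lengths of each G1 segment: total = 67.34 mm.

67.34 mm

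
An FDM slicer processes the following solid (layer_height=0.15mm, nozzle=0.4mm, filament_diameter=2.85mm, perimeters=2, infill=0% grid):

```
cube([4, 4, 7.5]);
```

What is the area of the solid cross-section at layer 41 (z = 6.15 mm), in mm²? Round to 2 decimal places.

At z = 6.15 mm: the cube is present — its section is the full 4×4 rectangle (area 16.00 mm²). Overall, the cross-section is a single solid region. Net area = 16.00 mm².

16.00 mm²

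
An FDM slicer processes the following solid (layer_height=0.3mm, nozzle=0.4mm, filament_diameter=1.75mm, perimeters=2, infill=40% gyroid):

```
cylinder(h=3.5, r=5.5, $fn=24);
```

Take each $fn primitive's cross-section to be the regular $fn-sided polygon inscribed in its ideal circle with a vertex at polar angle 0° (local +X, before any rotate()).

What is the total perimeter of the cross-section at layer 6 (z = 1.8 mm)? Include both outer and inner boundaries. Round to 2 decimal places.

34.46 mm

At z = 1.8 mm: the r=5.5 cylinder gives a regular 24-gon of circumradius 5.5 (constant along its height) (perimeter = 2·24·5.500·sin(180°/24) = 34.46 mm). Overall, the cross-section is a single solid region. Total boundary length (outer) = 34.46 mm.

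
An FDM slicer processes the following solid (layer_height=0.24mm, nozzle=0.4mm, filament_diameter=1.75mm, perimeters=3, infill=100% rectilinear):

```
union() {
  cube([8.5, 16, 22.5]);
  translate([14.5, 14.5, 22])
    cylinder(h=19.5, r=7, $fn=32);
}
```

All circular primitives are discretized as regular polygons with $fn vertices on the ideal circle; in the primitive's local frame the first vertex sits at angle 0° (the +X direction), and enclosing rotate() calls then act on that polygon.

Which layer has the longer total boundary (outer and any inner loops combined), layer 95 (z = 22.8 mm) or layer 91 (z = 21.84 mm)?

layer 91 (z = 21.84 mm)

Layer 95 (z = 22.8): the cube does not reach this height (z outside [0, 22.5]); the r=7 cylinder at (14.5, 14.5) gives a regular 32-gon of circumradius 7 (constant along its height) (perimeter = 2·32·7.000·sin(180°/32) = 43.91 mm); Merging all regions: only the r=7 cylinder at (14.5, 14.5) is present, so the union is just that shape — boundary = 43.91 mm. So its perimeter = 43.91 mm. Layer 91 (z = 21.84): the cube (footprint 8.5×16) is included at this height (perimeter 49.00 mm); the cylinder at (14.5, 14.5) is not intersected at this z (z outside [22, 41.5]); Combining (union): only the 8.5×16 cube is present, so the union is just that shape — boundary = 49.00 mm. So its perimeter = 49.00 mm. Layer 91 is larger (49.00 vs 43.91 mm).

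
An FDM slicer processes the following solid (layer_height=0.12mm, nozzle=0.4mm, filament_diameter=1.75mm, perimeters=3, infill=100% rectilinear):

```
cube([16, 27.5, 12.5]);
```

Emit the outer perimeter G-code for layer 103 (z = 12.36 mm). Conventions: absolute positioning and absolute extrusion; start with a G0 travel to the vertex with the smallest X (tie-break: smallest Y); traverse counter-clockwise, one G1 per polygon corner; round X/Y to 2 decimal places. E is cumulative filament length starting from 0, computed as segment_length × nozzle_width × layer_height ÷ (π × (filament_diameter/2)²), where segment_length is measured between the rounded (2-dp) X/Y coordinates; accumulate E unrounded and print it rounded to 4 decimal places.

At z = 12.36 mm: the 16×27.5 cube contributes its full rectangle. The outline is a single polygon with 4 vertices. Extrusion per mm of travel: 0.4 × 0.12 / (π × 0.875²) = 0.019956. Accumulating E over each segment gives final E = 1.7362.

G0 X0.00 Y0.00 Z12.36
G1 X16.00 Y0.00 E0.3193
G1 X16.00 Y27.50 E0.8681
G1 X0.00 Y27.50 E1.1874
G1 X0.00 Y0.00 E1.7362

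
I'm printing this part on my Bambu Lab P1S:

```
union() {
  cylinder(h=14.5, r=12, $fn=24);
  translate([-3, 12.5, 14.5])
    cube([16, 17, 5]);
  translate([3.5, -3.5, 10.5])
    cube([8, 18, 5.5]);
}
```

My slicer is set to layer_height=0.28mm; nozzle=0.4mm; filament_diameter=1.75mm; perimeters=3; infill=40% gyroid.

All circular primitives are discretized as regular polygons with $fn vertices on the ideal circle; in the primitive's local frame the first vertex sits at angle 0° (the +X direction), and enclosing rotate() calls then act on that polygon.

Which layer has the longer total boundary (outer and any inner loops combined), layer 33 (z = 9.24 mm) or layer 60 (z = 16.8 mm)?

layer 33 (z = 9.24 mm)

Layer 33 (z = 9.24): the r=12 cylinder gives a regular 24-gon of circumradius 12 (constant along its height) (perimeter = 2·24·12.000·sin(180°/24) = 75.18 mm); the cube at (-3, 12.5) is not intersected at this z (z outside [14.5, 19.5]); the cube at (3.5, -3.5) is absent (z outside [10.5, 16]); Combining (union): only the r=12 cylinder is present, so the union is just that shape — boundary = 75.18 mm. So its perimeter = 75.18 mm. Layer 60 (z = 16.8): the cylinder does not reach this height (z outside [0, 14.5]); the 16×17 cube at (-3, 12.5) contributes its full rectangle (perimeter 66.00 mm); the cube at (3.5, -3.5) is absent (z outside [10.5, 16]); Merging all regions: only the 16×17 cube at (-3, 12.5) is present, so the union is just that shape — boundary = 66.00 mm. So its perimeter = 66.00 mm. Layer 33 is larger (75.18 vs 66.00 mm).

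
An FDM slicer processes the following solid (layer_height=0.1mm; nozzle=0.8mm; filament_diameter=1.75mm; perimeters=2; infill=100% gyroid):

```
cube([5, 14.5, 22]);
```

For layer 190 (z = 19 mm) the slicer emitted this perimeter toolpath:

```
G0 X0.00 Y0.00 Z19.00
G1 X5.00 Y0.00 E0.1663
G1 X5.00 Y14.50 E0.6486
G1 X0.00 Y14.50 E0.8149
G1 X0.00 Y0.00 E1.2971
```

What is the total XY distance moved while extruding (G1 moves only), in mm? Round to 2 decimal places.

39.00 mm

Sum the Euclidean lengths of each G1 segment: total = 39.00 mm.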